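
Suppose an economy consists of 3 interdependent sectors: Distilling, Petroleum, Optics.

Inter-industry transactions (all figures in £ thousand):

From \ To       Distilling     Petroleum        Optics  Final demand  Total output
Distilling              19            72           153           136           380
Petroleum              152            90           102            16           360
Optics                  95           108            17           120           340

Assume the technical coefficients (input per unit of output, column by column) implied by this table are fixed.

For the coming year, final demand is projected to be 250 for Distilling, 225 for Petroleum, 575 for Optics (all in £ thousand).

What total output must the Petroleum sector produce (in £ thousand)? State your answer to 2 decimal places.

Technical coefficients a_ij = z_ij / X_j:
  a_DD = 19/380 = 0.05, a_PD = 152/380 = 0.40, a_OD = 95/380 = 0.25
  a_DP = 72/360 = 0.20, a_PP = 90/360 = 0.25, a_OP = 108/360 = 0.30
  a_DO = 153/340 = 0.45, a_PO = 102/340 = 0.30, a_OO = 17/340 = 0.05
I − A =
  [   0.95    -0.20    -0.45]
  [  -0.40     0.75    -0.30]
  [  -0.25    -0.30     0.95]
Cofactors of I−A, C_ij = (−1)^(i+j)·(minor ij) (rows/columns in the sector order above):
  C_11 = (0.75)(0.95) − (-0.30)(-0.30) = 0.6225
  C_12 = −[(-0.40)(0.95) − (-0.30)(-0.25)] = 0.4550
  C_13 = (-0.40)(-0.30) − (0.75)(-0.25) = 0.3075
  C_21 = −[(-0.20)(0.95) − (-0.45)(-0.30)] = 0.3250
  C_22 = (0.95)(0.95) − (-0.45)(-0.25) = 0.7900
  C_23 = −[(0.95)(-0.30) − (-0.20)(-0.25)] = 0.3350
  C_31 = (-0.20)(-0.30) − (-0.45)(0.75) = 0.3975
  C_32 = −[(0.95)(-0.30) − (-0.45)(-0.40)] = 0.4650
  C_33 = (0.95)(0.75) − (-0.20)(-0.40) = 0.6325
det(I−A) = Σ_j (I−A)_1j·C_1j = (0.95)(0.6225) + (-0.20)(0.4550) + (-0.45)(0.3075) = 0.3620
adj(I−A) = Cᵀ =
  [ 0.6225   0.3250   0.3975]
  [ 0.4550   0.7900   0.4650]
  [ 0.3075   0.3350   0.6325]
(I − A)⁻¹ = adj(I−A) / det(I−A) ≈
  [   1.7196     0.8978     1.0981]
  [   1.2569     2.1823     1.2845]
  [   0.8494     0.9254     1.7472]
x = (I − A)⁻¹ d = adj(I−A)·d / det(I−A), with det(I−A) = 0.3620:
  x_D = (0.6225·250 + 0.3250·225 + 0.3975·575) / 0.3620 = 457.3125 / 0.3620 ≈ 1263.29
  x_P = (0.4550·250 + 0.7900·225 + 0.4650·575) / 0.3620 = 558.875 / 0.3620 ≈ 1543.85
  x_O = (0.3075·250 + 0.3350·225 + 0.6325·575) / 0.3620 = 515.9375 / 0.3620 ≈ 1425.24

x_P = 1543.85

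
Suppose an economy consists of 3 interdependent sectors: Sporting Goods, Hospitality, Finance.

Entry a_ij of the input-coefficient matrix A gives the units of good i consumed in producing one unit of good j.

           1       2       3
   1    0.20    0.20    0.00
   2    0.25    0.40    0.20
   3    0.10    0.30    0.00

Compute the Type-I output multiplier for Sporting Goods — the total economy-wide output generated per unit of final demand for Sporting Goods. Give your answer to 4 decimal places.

I − A =
  [   0.80    -0.20     0.00]
  [  -0.25     0.60    -0.20]
  [  -0.10    -0.30     1.00]
Cofactors of I−A, C_ij = (−1)^(i+j)·(minor ij) (rows/columns in the sector order above):
  C_11 = (0.60)(1.00) − (-0.20)(-0.30) = 0.5400
  C_12 = −[(-0.25)(1.00) − (-0.20)(-0.10)] = 0.2700
  C_13 = (-0.25)(-0.30) − (0.60)(-0.10) = 0.1350
  C_21 = −[(-0.20)(1.00) − (0.00)(-0.30)] = 0.2000
  C_22 = (0.80)(1.00) − (0.00)(-0.10) = 0.8000
  C_23 = −[(0.80)(-0.30) − (-0.20)(-0.10)] = 0.2600
  C_31 = (-0.20)(-0.20) − (0.00)(0.60) = 0.0400
  C_32 = −[(0.80)(-0.20) − (0.00)(-0.25)] = 0.1600
  C_33 = (0.80)(0.60) − (-0.20)(-0.25) = 0.4300
det(I−A) = Σ_j (I−A)_1j·C_1j = (0.80)(0.5400) + (-0.20)(0.2700) + (0.00)(0.1350) = 0.3780
adj(I−A) = Cᵀ =
  [ 0.5400   0.2000   0.0400]
  [ 0.2700   0.8000   0.1600]
  [ 0.1350   0.2600   0.4300]
(I − A)⁻¹ = adj(I−A) / det(I−A) ≈
  [   1.42857     0.52910     0.10582]
  [   0.71429     2.11640     0.42328]
  [   0.35714     0.68783     1.13757]
The output multiplier for sector j is the column-j sum of the Leontief inverse (I − A)⁻¹ = adj(I−A) / det(I−A).
Column 1 of adj(I−A): (0.5400, 0.2700, 0.1350); det(I−A) = 0.3780.
m_1 = (0.5400 + 0.2700 + 0.1350) / 0.3780 = 0.945 / 0.3780 = 2.5000.

m_1 = 2.5000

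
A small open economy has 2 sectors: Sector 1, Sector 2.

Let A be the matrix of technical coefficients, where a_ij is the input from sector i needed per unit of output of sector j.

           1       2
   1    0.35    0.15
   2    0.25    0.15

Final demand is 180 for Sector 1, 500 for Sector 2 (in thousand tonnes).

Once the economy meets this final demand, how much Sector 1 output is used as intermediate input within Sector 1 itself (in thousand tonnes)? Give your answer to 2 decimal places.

I − A =
  [   0.65    -0.15]
  [  -0.25     0.85]
det(I−A) = (0.65)(0.85) − (-0.15)(-0.25) = 0.5150
adj(I−A) = [[0.85, 0.15], [0.25, 0.65]]
(I − A)⁻¹ = adj(I−A) / det(I−A) ≈
  [   1.6505     0.2913]
  [   0.4854     1.2621]
First solve x = (I − A)⁻¹ d = adj(I−A)·d / det(I−A); in particular x_1 = (0.85·180 + 0.15·500) / 0.5150 = 228.00 / 0.5150 ≈ 442.7184.
Intermediate flow from 1 to 1: z_11 = a_11 · x_1 = 0.35 × 228.00 / 0.5150 = 79.80 / 0.5150 ≈ 154.95.

z_11 = 154.95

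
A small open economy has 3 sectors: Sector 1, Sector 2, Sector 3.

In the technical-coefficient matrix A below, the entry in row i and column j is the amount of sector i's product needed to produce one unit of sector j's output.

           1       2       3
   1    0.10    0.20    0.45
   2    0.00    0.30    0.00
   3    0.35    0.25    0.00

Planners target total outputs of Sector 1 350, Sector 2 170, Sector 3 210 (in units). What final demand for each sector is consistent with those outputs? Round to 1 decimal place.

I − A =
  [   0.90    -0.20    -0.45]
  [   0.00     0.70     0.00]
  [  -0.35    -0.25     1.00]
d = (I − A) x:
  d_1 = (+0.90)·350 + (-0.20)·170 + (-0.45)·210 = 186.5
  d_2 = (+0.00)·350 + (+0.70)·170 + (+0.00)·210 = 119.0
  d_3 = (-0.35)·350 + (-0.25)·170 + (+1.00)·210 = 45.0

d_1 = 186.5, d_2 = 119.0, d_3 = 45.0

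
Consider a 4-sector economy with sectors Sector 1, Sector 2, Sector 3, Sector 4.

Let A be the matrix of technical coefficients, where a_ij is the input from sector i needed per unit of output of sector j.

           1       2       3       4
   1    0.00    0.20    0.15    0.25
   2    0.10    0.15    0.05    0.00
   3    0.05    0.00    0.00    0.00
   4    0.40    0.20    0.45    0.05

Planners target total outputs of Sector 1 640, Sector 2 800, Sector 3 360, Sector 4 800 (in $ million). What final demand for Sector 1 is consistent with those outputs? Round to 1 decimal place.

d_1 = 226.0

I − A =
  [   1.00    -0.20    -0.15    -0.25]
  [  -0.10     0.85    -0.05     0.00]
  [  -0.05     0.00     1.00     0.00]
  [  -0.40    -0.20    -0.45     0.95]
d = (I − A) x:
  d_1 = (+1.00)·640 + (-0.20)·800 + (-0.15)·360 + (-0.25)·800 = 226.0
  d_2 = (-0.10)·640 + (+0.85)·800 + (-0.05)·360 + (+0.00)·800 = 598.0
  d_3 = (-0.05)·640 + (+0.00)·800 + (+1.00)·360 + (+0.00)·800 = 328.0
  d_4 = (-0.40)·640 + (-0.20)·800 + (-0.45)·360 + (+0.95)·800 = 182.0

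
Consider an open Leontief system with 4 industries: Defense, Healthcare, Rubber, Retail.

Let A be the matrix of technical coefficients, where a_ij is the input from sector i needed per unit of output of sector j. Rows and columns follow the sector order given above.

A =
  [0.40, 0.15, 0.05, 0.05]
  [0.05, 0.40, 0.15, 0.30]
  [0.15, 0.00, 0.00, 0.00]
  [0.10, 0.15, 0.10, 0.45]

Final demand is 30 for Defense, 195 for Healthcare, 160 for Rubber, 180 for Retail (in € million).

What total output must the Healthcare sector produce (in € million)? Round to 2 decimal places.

x_2 = 705.75

I − A =
  [   0.60    -0.15    -0.05    -0.05]
  [  -0.05     0.60    -0.15    -0.30]
  [  -0.15     0.00     1.00     0.00]
  [  -0.10    -0.15    -0.10     0.55]
Compute the cofactors C_ij = (−1)^(i+j)·(3×3 minor ij) of I−A; the adjugate is their transpose:
adj(I−A) = Cᵀ =
  [ 0.285000   0.090000   0.035250   0.075000]
  [ 0.074375   0.320125   0.069875   0.181375]
  [ 0.042750   0.013500   0.159000   0.011250]
  [ 0.079875   0.106125   0.054375   0.344625]
det(I−A) = Σ_j (I−A)_1j·C_1j = (0.60)(0.285000) + (-0.15)(0.074375) + (-0.05)(0.042750) + (-0.05)(0.079875) = 0.1537125
(I − A)⁻¹ = adj(I−A) / det(I−A) ≈
  [   1.8541     0.5855     0.2293     0.4879]
  [   0.4839     2.0826     0.4546     1.1800]
  [   0.2781     0.0878     1.0344     0.0732]
  [   0.5196     0.6904     0.3537     2.2420]
x = (I − A)⁻¹ d = adj(I−A)·d / det(I−A), with det(I−A) = 0.1537125:
  x_1 = (0.285000·30 + 0.090000·195 + 0.035250·160 + 0.075000·180) / 0.1537125 = 45.24 / 0.1537125 ≈ 294.32
  x_2 = (0.074375·30 + 0.320125·195 + 0.069875·160 + 0.181375·180) / 0.1537125 = 108.483125 / 0.1537125 ≈ 705.75
  x_3 = (0.042750·30 + 0.013500·195 + 0.159000·160 + 0.011250·180) / 0.1537125 = 31.38 / 0.1537125 ≈ 204.15
  x_4 = (0.079875·30 + 0.106125·195 + 0.054375·160 + 0.344625·180) / 0.1537125 = 93.823125 / 0.1537125 ≈ 610.38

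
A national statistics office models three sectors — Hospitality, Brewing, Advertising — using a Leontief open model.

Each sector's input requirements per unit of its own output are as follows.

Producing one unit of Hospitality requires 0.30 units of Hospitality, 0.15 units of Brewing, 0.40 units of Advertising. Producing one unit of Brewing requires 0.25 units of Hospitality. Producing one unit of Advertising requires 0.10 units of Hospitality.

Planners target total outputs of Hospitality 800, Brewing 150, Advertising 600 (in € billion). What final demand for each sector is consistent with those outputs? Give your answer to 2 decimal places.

I − A =
  [   0.70    -0.25    -0.10]
  [  -0.15     1.00     0.00]
  [  -0.40     0.00     1.00]
d = (I − A) x:
  d_H = (+0.70)·800 + (-0.25)·150 + (-0.10)·600 = 462.50
  d_B = (-0.15)·800 + (+1.00)·150 + (+0.00)·600 = 30.00
  d_A = (-0.40)·800 + (+0.00)·150 + (+1.00)·600 = 280.00

d_H = 462.50, d_B = 30.00, d_A = 280.00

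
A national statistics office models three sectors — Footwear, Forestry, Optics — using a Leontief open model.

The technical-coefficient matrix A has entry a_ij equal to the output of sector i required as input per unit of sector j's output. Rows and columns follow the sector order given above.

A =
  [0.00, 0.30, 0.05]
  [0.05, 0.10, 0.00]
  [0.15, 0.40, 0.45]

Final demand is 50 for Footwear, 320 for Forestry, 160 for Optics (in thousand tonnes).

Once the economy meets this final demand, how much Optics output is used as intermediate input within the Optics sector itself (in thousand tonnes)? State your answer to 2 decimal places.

z_33 = 274.09

I − A =
  [   1.00    -0.30    -0.05]
  [  -0.05     0.90     0.00]
  [  -0.15    -0.40     0.55]
Cofactors of I−A, C_ij = (−1)^(i+j)·(minor ij) (rows/columns in the sector order above):
  C_11 = (0.90)(0.55) − (0.00)(-0.40) = 0.4950
  C_12 = −[(-0.05)(0.55) − (0.00)(-0.15)] = 0.0275
  C_13 = (-0.05)(-0.40) − (0.90)(-0.15) = 0.1550
  C_21 = −[(-0.30)(0.55) − (-0.05)(-0.40)] = 0.1850
  C_22 = (1.00)(0.55) − (-0.05)(-0.15) = 0.5425
  C_23 = −[(1.00)(-0.40) − (-0.30)(-0.15)] = 0.4450
  C_31 = (-0.30)(0.00) − (-0.05)(0.90) = 0.0450
  C_32 = −[(1.00)(0.00) − (-0.05)(-0.05)] = 0.0025
  C_33 = (1.00)(0.90) − (-0.30)(-0.05) = 0.8850
det(I−A) = Σ_j (I−A)_1j·C_1j = (1.00)(0.4950) + (-0.30)(0.0275) + (-0.05)(0.1550) = 0.4790
adj(I−A) = Cᵀ =
  [ 0.4950   0.1850   0.0450]
  [ 0.0275   0.5425   0.0025]
  [ 0.1550   0.4450   0.8850]
(I − A)⁻¹ = adj(I−A) / det(I−A) ≈
  [   1.0334     0.3862     0.0939]
  [   0.0574     1.1326     0.0052]
  [   0.3236     0.9290     1.8476]
First solve x = (I − A)⁻¹ d = adj(I−A)·d / det(I−A); in particular x_3 = (0.1550·50 + 0.4450·320 + 0.8850·160) / 0.4790 = 291.75 / 0.4790 ≈ 609.0814.
Intermediate flow from 3 to 3: z_33 = a_33 · x_3 = 0.45 × 291.75 / 0.4790 = 131.2875 / 0.4790 ≈ 274.09.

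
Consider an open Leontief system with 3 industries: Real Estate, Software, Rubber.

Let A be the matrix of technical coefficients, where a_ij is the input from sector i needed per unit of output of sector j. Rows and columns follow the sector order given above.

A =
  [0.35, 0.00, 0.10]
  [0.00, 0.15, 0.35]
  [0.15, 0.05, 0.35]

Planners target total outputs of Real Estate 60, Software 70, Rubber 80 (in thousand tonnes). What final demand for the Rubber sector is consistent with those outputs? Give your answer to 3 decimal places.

I − A =
  [   0.65     0.00    -0.10]
  [   0.00     0.85    -0.35]
  [  -0.15    -0.05     0.65]
d = (I − A) x:
  d_1 = (+0.65)·60 + (+0.00)·70 + (-0.10)·80 = 31.000
  d_2 = (+0.00)·60 + (+0.85)·70 + (-0.35)·80 = 31.500
  d_3 = (-0.15)·60 + (-0.05)·70 + (+0.65)·80 = 39.500

d_3 = 39.500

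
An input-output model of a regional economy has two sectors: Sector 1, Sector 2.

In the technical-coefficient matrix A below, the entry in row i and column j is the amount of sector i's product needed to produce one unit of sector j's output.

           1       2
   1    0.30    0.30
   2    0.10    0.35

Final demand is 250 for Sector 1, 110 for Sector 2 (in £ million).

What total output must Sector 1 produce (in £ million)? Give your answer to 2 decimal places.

I − A =
  [   0.70    -0.30]
  [  -0.10     0.65]
det(I−A) = (0.70)(0.65) − (-0.30)(-0.10) = 0.4250
adj(I−A) = [[0.65, 0.30], [0.10, 0.70]]
(I − A)⁻¹ = adj(I−A) / det(I−A) ≈
  [   1.5294     0.7059]
  [   0.2353     1.6471]
x = (I − A)⁻¹ d = adj(I−A)·d / det(I−A), with det(I−A) = 0.4250:
  x_1 = (0.65·250 + 0.30·110) / 0.4250 = 195.50 / 0.4250 = 460.00
  x_2 = (0.10·250 + 0.70·110) / 0.4250 = 102.00 / 0.4250 = 240.00

x_1 = 460.00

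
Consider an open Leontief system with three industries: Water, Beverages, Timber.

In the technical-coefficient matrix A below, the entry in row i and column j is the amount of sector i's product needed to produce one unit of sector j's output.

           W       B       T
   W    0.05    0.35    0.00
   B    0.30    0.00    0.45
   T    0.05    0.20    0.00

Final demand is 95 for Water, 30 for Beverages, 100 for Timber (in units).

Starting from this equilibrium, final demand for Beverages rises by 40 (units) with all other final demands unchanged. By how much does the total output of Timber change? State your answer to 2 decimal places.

Δx_T = 11.04

I − A =
  [   0.95    -0.35     0.00]
  [  -0.30     1.00    -0.45]
  [  -0.05    -0.20     1.00]
Cofactors of I−A, C_ij = (−1)^(i+j)·(minor ij) (rows/columns in the sector order above):
  C_11 = (1.00)(1.00) − (-0.45)(-0.20) = 0.9100
  C_12 = −[(-0.30)(1.00) − (-0.45)(-0.05)] = 0.3225
  C_13 = (-0.30)(-0.20) − (1.00)(-0.05) = 0.1100
  C_21 = −[(-0.35)(1.00) − (0.00)(-0.20)] = 0.3500
  C_22 = (0.95)(1.00) − (0.00)(-0.05) = 0.9500
  C_23 = −[(0.95)(-0.20) − (-0.35)(-0.05)] = 0.2075
  C_31 = (-0.35)(-0.45) − (0.00)(1.00) = 0.1575
  C_32 = −[(0.95)(-0.45) − (0.00)(-0.30)] = 0.4275
  C_33 = (0.95)(1.00) − (-0.35)(-0.30) = 0.8450
det(I−A) = Σ_j (I−A)_1j·C_1j = (0.95)(0.9100) + (-0.35)(0.3225) + (0.00)(0.1100) = 0.751625
adj(I−A) = Cᵀ =
  [ 0.9100   0.3500   0.1575]
  [ 0.3225   0.9500   0.4275]
  [ 0.1100   0.2075   0.8450]
(I − A)⁻¹ = adj(I−A) / det(I−A) ≈
  [   1.2107     0.4657     0.2095]
  [   0.4291     1.2639     0.5688]
  [   0.1463     0.2761     1.1242]
Δx = (I − A)⁻¹ Δd with Δd having +40 in the Beverages component and 0 elsewhere.
So Δx_T = L_TB · (+40), where L_TB = adj(I−A)_TB / det(I−A) = 0.2075 / 0.751625.
Δx_T = 0.2075 × (+40) / 0.751625 = 8.30 / 0.751625 ≈ 11.04.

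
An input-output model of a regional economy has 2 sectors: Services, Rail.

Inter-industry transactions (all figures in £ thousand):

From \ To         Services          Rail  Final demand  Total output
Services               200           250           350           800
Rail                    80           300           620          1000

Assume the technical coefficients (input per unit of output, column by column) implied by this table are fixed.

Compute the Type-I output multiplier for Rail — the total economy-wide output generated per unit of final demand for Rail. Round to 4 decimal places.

m_R = 2.0000

Technical coefficients a_ij = z_ij / X_j:
  a_SS = 200/800 = 0.25, a_RS = 80/800 = 0.10
  a_SR = 250/1000 = 0.25, a_RR = 300/1000 = 0.30
I − A =
  [   0.75    -0.25]
  [  -0.10     0.70]
det(I−A) = (0.75)(0.70) − (-0.25)(-0.10) = 0.5000
adj(I−A) = [[0.70, 0.25], [0.10, 0.75]]
(I − A)⁻¹ = adj(I−A) / det(I−A) ≈
  [   1.40000     0.50000]
  [   0.20000     1.50000]
The output multiplier for sector j is the column-j sum of the Leontief inverse (I − A)⁻¹ = adj(I−A) / det(I−A).
Column R of adj(I−A): (0.25, 0.75); det(I−A) = 0.5000.
m_R = (0.25 + 0.75) / 0.5000 = 1.00 / 0.5000 = 2.0000.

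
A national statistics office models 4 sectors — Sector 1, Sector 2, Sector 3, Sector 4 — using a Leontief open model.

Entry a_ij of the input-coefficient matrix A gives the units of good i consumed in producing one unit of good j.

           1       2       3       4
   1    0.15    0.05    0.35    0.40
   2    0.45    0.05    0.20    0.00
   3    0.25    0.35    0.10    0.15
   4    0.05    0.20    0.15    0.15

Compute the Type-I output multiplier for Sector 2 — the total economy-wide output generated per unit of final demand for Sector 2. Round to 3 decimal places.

m_2 = 3.879

I − A =
  [   0.85    -0.05    -0.35    -0.40]
  [  -0.45     0.95    -0.20     0.00]
  [  -0.25    -0.35     0.90    -0.15]
  [  -0.05    -0.20    -0.15     0.85]
Compute the cofactors C_ij = (−1)^(i+j)·(3×3 minor ij) of I−A; the adjugate is their transpose:
adj(I−A) = Cᵀ =
  [ 0.639875   0.244750   0.364125   0.365375]
  [ 0.378125   0.521125   0.301375   0.231125]
  [ 0.356375   0.302375   0.612250   0.275750]
  [ 0.189500   0.190375   0.200375   0.506250]
det(I−A) = Σ_j (I−A)_1j·C_1j = (0.85)(0.639875) + (-0.05)(0.378125) + (-0.35)(0.356375) + (-0.40)(0.189500) = 0.32445625
(I − A)⁻¹ = adj(I−A) / det(I−A) ≈
  [   1.9721     0.7543     1.1223     1.1261]
  [   1.1654     1.6061     0.9289     0.7123]
  [   1.0984     0.9319     1.8870     0.8499]
  [   0.5841     0.5868     0.6176     1.5603]
The output multiplier for sector j is the column-j sum of the Leontief inverse (I − A)⁻¹ = adj(I−A) / det(I−A).
Column 2 of adj(I−A): (0.244750, 0.521125, 0.302375, 0.190375); det(I−A) = 0.32445625.
m_2 = (0.244750 + 0.521125 + 0.302375 + 0.190375) / 0.32445625 = 1.258625 / 0.32445625 ≈ 3.879.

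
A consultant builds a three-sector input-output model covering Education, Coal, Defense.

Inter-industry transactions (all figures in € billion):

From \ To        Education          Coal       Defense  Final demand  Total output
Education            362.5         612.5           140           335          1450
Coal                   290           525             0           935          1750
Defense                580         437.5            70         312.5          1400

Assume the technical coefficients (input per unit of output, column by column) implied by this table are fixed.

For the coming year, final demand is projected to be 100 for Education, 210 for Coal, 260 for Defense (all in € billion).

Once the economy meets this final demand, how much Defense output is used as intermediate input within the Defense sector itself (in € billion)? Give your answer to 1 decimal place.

Technical coefficients a_ij = z_ij / X_j:
  a_11 = 362.5/1450 = 0.25, a_21 = 290/1450 = 0.20, a_31 = 580/1450 = 0.40
  a_12 = 612.5/1750 = 0.35, a_22 = 525/1750 = 0.30, a_32 = 437.5/1750 = 0.25
  a_13 = 140/1400 = 0.10, a_23 = 0/1400 = 0.00, a_33 = 70/1400 = 0.05
I − A =
  [   0.75    -0.35    -0.10]
  [  -0.20     0.70     0.00]
  [  -0.40    -0.25     0.95]
Cofactors of I−A, C_ij = (−1)^(i+j)·(minor ij) (rows/columns in the sector order above):
  C_11 = (0.70)(0.95) − (0.00)(-0.25) = 0.6650
  C_12 = −[(-0.20)(0.95) − (0.00)(-0.40)] = 0.1900
  C_13 = (-0.20)(-0.25) − (0.70)(-0.40) = 0.3300
  C_21 = −[(-0.35)(0.95) − (-0.10)(-0.25)] = 0.3575
  C_22 = (0.75)(0.95) − (-0.10)(-0.40) = 0.6725
  C_23 = −[(0.75)(-0.25) − (-0.35)(-0.40)] = 0.3275
  C_31 = (-0.35)(0.00) − (-0.10)(0.70) = 0.0700
  C_32 = −[(0.75)(0.00) − (-0.10)(-0.20)] = 0.0200
  C_33 = (0.75)(0.70) − (-0.35)(-0.20) = 0.4550
det(I−A) = Σ_j (I−A)_1j·C_1j = (0.75)(0.6650) + (-0.35)(0.1900) + (-0.10)(0.3300) = 0.39925
adj(I−A) = Cᵀ =
  [ 0.6650   0.3575   0.0700]
  [ 0.1900   0.6725   0.0200]
  [ 0.3300   0.3275   0.4550]
(I − A)⁻¹ = adj(I−A) / det(I−A) ≈
  [   1.6656     0.8954     0.1753]
  [   0.4759     1.6844     0.0501]
  [   0.8265     0.8203     1.1396]
First solve x = (I − A)⁻¹ d = adj(I−A)·d / det(I−A); in particular x_3 = (0.3300·100 + 0.3275·210 + 0.4550·260) / 0.39925 = 220.075 / 0.39925 ≈ 551.221.
Intermediate flow from 3 to 3: z_33 = a_33 · x_3 = 0.05 × 220.075 / 0.39925 = 11.00375 / 0.39925 ≈ 27.6.

z_33 = 27.6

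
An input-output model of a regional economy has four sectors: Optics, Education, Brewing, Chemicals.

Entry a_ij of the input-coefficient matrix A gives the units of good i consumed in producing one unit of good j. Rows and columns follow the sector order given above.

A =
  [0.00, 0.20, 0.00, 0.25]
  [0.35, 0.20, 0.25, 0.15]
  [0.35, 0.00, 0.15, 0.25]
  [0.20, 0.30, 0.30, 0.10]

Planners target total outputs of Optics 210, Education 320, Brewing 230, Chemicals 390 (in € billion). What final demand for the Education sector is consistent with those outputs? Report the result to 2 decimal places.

d_2 = 66.50

I − A =
  [   1.00    -0.20     0.00    -0.25]
  [  -0.35     0.80    -0.25    -0.15]
  [  -0.35     0.00     0.85    -0.25]
  [  -0.20    -0.30    -0.30     0.90]
d = (I − A) x:
  d_1 = (+1.00)·210 + (-0.20)·320 + (+0.00)·230 + (-0.25)·390 = 48.50
  d_2 = (-0.35)·210 + (+0.80)·320 + (-0.25)·230 + (-0.15)·390 = 66.50
  d_3 = (-0.35)·210 + (+0.00)·320 + (+0.85)·230 + (-0.25)·390 = 24.50
  d_4 = (-0.20)·210 + (-0.30)·320 + (-0.30)·230 + (+0.90)·390 = 144.00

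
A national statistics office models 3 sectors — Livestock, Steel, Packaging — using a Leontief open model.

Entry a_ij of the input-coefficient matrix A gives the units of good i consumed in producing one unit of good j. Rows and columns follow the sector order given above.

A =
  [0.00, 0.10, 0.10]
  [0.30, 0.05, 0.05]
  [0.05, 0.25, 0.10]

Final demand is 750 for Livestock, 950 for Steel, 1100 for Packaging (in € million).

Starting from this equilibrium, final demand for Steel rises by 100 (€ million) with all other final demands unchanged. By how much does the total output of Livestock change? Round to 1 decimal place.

Δx_1 = 14.3

I − A =
  [   1.00    -0.10    -0.10]
  [  -0.30     0.95    -0.05]
  [  -0.05    -0.25     0.90]
Cofactors of I−A, C_ij = (−1)^(i+j)·(minor ij) (rows/columns in the sector order above):
  C_11 = (0.95)(0.90) − (-0.05)(-0.25) = 0.8425
  C_12 = −[(-0.30)(0.90) − (-0.05)(-0.05)] = 0.2725
  C_13 = (-0.30)(-0.25) − (0.95)(-0.05) = 0.1225
  C_21 = −[(-0.10)(0.90) − (-0.10)(-0.25)] = 0.1150
  C_22 = (1.00)(0.90) − (-0.10)(-0.05) = 0.8950
  C_23 = −[(1.00)(-0.25) − (-0.10)(-0.05)] = 0.2550
  C_31 = (-0.10)(-0.05) − (-0.10)(0.95) = 0.1000
  C_32 = −[(1.00)(-0.05) − (-0.10)(-0.30)] = 0.0800
  C_33 = (1.00)(0.95) − (-0.10)(-0.30) = 0.9200
det(I−A) = Σ_j (I−A)_1j·C_1j = (1.00)(0.8425) + (-0.10)(0.2725) + (-0.10)(0.1225) = 0.8030
adj(I−A) = Cᵀ =
  [ 0.8425   0.1150   0.1000]
  [ 0.2725   0.8950   0.0800]
  [ 0.1225   0.2550   0.9200]
(I − A)⁻¹ = adj(I−A) / det(I−A) ≈
  [   1.0492     0.1432     0.1245]
  [   0.3394     1.1146     0.0996]
  [   0.1526     0.3176     1.1457]
Δx = (I − A)⁻¹ Δd with Δd having +100 in the Steel component and 0 elsewhere.
So Δx_1 = L_12 · (+100), where L_12 = adj(I−A)_12 / det(I−A) = 0.1150 / 0.8030.
Δx_1 = 0.1150 × (+100) / 0.8030 = 11.50 / 0.8030 ≈ 14.3.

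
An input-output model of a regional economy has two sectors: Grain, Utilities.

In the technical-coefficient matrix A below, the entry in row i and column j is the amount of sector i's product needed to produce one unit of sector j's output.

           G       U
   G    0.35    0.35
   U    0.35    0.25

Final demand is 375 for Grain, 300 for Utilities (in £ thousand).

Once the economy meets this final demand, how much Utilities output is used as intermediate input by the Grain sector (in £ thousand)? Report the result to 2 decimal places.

I − A =
  [   0.65    -0.35]
  [  -0.35     0.75]
det(I−A) = (0.65)(0.75) − (-0.35)(-0.35) = 0.3650
adj(I−A) = [[0.75, 0.35], [0.35, 0.65]]
(I − A)⁻¹ = adj(I−A) / det(I−A) ≈
  [   2.0548     0.9589]
  [   0.9589     1.7808]
First solve x = (I − A)⁻¹ d = adj(I−A)·d / det(I−A); in particular x_G = (0.75·375 + 0.35·300) / 0.3650 = 386.25 / 0.3650 ≈ 1058.2192.
Intermediate flow from U to G: z_UG = a_UG · x_G = 0.35 × 386.25 / 0.3650 = 135.1875 / 0.3650 ≈ 370.38.

z_UG = 370.38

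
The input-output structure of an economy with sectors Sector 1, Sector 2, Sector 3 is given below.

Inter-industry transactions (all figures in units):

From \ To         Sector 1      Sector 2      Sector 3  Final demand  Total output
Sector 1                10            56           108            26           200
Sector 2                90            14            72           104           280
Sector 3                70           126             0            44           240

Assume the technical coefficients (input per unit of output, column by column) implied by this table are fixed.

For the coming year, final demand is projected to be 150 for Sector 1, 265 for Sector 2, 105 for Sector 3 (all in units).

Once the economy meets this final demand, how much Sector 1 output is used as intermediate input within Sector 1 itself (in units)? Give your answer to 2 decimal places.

z_11 = 33.15

Technical coefficients a_ij = z_ij / X_j:
  a_11 = 10/200 = 0.05, a_21 = 90/200 = 0.45, a_31 = 70/200 = 0.35
  a_12 = 56/280 = 0.20, a_22 = 14/280 = 0.05, a_32 = 126/280 = 0.45
  a_13 = 108/240 = 0.45, a_23 = 72/240 = 0.30, a_33 = 0/240 = 0.00
I − A =
  [   0.95    -0.20    -0.45]
  [  -0.45     0.95    -0.30]
  [  -0.35    -0.45     1.00]
Cofactors of I−A, C_ij = (−1)^(i+j)·(minor ij) (rows/columns in the sector order above):
  C_11 = (0.95)(1.00) − (-0.30)(-0.45) = 0.8150
  C_12 = −[(-0.45)(1.00) − (-0.30)(-0.35)] = 0.5550
  C_13 = (-0.45)(-0.45) − (0.95)(-0.35) = 0.5350
  C_21 = −[(-0.20)(1.00) − (-0.45)(-0.45)] = 0.4025
  C_22 = (0.95)(1.00) − (-0.45)(-0.35) = 0.7925
  C_23 = −[(0.95)(-0.45) − (-0.20)(-0.35)] = 0.4975
  C_31 = (-0.20)(-0.30) − (-0.45)(0.95) = 0.4875
  C_32 = −[(0.95)(-0.30) − (-0.45)(-0.45)] = 0.4875
  C_33 = (0.95)(0.95) − (-0.20)(-0.45) = 0.8125
det(I−A) = Σ_j (I−A)_1j·C_1j = (0.95)(0.8150) + (-0.20)(0.5550) + (-0.45)(0.5350) = 0.4225
adj(I−A) = Cᵀ =
  [ 0.8150   0.4025   0.4875]
  [ 0.5550   0.7925   0.4875]
  [ 0.5350   0.4975   0.8125]
(I − A)⁻¹ = adj(I−A) / det(I−A) ≈
  [   1.9290     0.9527     1.1538]
  [   1.3136     1.8757     1.1538]
  [   1.2663     1.1775     1.9231]
First solve x = (I − A)⁻¹ d = adj(I−A)·d / det(I−A); in particular x_1 = (0.8150·150 + 0.4025·265 + 0.4875·105) / 0.4225 = 280.10 / 0.4225 ≈ 662.9586.
Intermediate flow from 1 to 1: z_11 = a_11 · x_1 = 0.05 × 280.10 / 0.4225 = 14.005 / 0.4225 ≈ 33.15.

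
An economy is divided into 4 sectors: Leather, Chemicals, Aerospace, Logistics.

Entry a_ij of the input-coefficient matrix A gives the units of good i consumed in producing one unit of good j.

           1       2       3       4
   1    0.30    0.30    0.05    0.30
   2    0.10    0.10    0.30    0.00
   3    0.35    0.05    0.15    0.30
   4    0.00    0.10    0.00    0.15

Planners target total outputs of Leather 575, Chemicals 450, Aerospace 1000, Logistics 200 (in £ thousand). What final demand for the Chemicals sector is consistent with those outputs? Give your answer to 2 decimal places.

d_2 = 47.50

I − A =
  [   0.70    -0.30    -0.05    -0.30]
  [  -0.10     0.90    -0.30     0.00]
  [  -0.35    -0.05     0.85    -0.30]
  [   0.00    -0.10     0.00     0.85]
d = (I − A) x:
  d_1 = (+0.70)·575 + (-0.30)·450 + (-0.05)·1000 + (-0.30)·200 = 157.50
  d_2 = (-0.10)·575 + (+0.90)·450 + (-0.30)·1000 + (+0.00)·200 = 47.50
  d_3 = (-0.35)·575 + (-0.05)·450 + (+0.85)·1000 + (-0.30)·200 = 566.25
  d_4 = (+0.00)·575 + (-0.10)·450 + (+0.00)·1000 + (+0.85)·200 = 125.00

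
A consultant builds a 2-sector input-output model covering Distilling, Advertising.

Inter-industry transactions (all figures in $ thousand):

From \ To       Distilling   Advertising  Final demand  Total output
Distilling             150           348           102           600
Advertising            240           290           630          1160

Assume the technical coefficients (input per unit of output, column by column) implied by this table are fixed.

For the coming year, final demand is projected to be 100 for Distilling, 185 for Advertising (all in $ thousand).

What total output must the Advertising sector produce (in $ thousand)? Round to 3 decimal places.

Technical coefficients a_ij = z_ij / X_j:
  a_DD = 150/600 = 0.25, a_AD = 240/600 = 0.40
  a_DA = 348/1160 = 0.30, a_AA = 290/1160 = 0.25
I − A =
  [   0.75    -0.30]
  [  -0.40     0.75]
det(I−A) = (0.75)(0.75) − (-0.30)(-0.40) = 0.4425
adj(I−A) = [[0.75, 0.30], [0.40, 0.75]]
(I − A)⁻¹ = adj(I−A) / det(I−A) ≈
  [   1.6949     0.6780]
  [   0.9040     1.6949]
x = (I − A)⁻¹ d = adj(I−A)·d / det(I−A), with det(I−A) = 0.4425:
  x_D = (0.75·100 + 0.30·185) / 0.4425 = 130.50 / 0.4425 ≈ 294.915
  x_A = (0.40·100 + 0.75·185) / 0.4425 = 178.75 / 0.4425 ≈ 403.955

x_A = 403.955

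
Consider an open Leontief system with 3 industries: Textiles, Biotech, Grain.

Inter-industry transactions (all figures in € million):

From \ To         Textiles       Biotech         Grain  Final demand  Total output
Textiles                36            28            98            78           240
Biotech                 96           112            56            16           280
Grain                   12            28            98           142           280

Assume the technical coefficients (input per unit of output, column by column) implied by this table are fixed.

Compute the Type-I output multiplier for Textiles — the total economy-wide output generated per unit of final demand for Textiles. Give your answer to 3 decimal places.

m_1 = 2.700

Technical coefficients a_ij = z_ij / X_j:
  a_11 = 36/240 = 0.15, a_21 = 96/240 = 0.40, a_31 = 12/240 = 0.05
  a_12 = 28/280 = 0.10, a_22 = 112/280 = 0.40, a_32 = 28/280 = 0.10
  a_13 = 98/280 = 0.35, a_23 = 56/280 = 0.20, a_33 = 98/280 = 0.35
I − A =
  [   0.85    -0.10    -0.35]
  [  -0.40     0.60    -0.20]
  [  -0.05    -0.10     0.65]
Cofactors of I−A, C_ij = (−1)^(i+j)·(minor ij) (rows/columns in the sector order above):
  C_11 = (0.60)(0.65) − (-0.20)(-0.10) = 0.3700
  C_12 = −[(-0.40)(0.65) − (-0.20)(-0.05)] = 0.2700
  C_13 = (-0.40)(-0.10) − (0.60)(-0.05) = 0.0700
  C_21 = −[(-0.10)(0.65) − (-0.35)(-0.10)] = 0.1000
  C_22 = (0.85)(0.65) − (-0.35)(-0.05) = 0.5350
  C_23 = −[(0.85)(-0.10) − (-0.10)(-0.05)] = 0.0900
  C_31 = (-0.10)(-0.20) − (-0.35)(0.60) = 0.2300
  C_32 = −[(0.85)(-0.20) − (-0.35)(-0.40)] = 0.3100
  C_33 = (0.85)(0.60) − (-0.10)(-0.40) = 0.4700
det(I−A) = Σ_j (I−A)_1j·C_1j = (0.85)(0.3700) + (-0.10)(0.2700) + (-0.35)(0.0700) = 0.2630
adj(I−A) = Cᵀ =
  [ 0.3700   0.1000   0.2300]
  [ 0.2700   0.5350   0.3100]
  [ 0.0700   0.0900   0.4700]
(I − A)⁻¹ = adj(I−A) / det(I−A) ≈
  [   1.4068     0.3802     0.8745]
  [   1.0266     2.0342     1.1787]
  [   0.2662     0.3422     1.7871]
The output multiplier for sector j is the column-j sum of the Leontief inverse (I − A)⁻¹ = adj(I−A) / det(I−A).
Column 1 of adj(I−A): (0.3700, 0.2700, 0.0700); det(I−A) = 0.2630.
m_1 = (0.3700 + 0.2700 + 0.0700) / 0.2630 = 0.71 / 0.2630 ≈ 2.700.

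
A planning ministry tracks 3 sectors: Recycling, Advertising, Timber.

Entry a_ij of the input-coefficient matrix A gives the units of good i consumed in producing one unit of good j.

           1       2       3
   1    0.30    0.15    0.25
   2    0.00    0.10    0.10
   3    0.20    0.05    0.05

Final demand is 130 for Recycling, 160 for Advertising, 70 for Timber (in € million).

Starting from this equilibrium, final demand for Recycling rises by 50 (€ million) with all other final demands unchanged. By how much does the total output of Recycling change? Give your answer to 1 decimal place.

Δx_1 = 77.7

I − A =
  [   0.70    -0.15    -0.25]
  [   0.00     0.90    -0.10]
  [  -0.20    -0.05     0.95]
Cofactors of I−A, C_ij = (−1)^(i+j)·(minor ij) (rows/columns in the sector order above):
  C_11 = (0.90)(0.95) − (-0.10)(-0.05) = 0.8500
  C_12 = −[(0.00)(0.95) − (-0.10)(-0.20)] = 0.0200
  C_13 = (0.00)(-0.05) − (0.90)(-0.20) = 0.1800
  C_21 = −[(-0.15)(0.95) − (-0.25)(-0.05)] = 0.1550
  C_22 = (0.70)(0.95) − (-0.25)(-0.20) = 0.6150
  C_23 = −[(0.70)(-0.05) − (-0.15)(-0.20)] = 0.0650
  C_31 = (-0.15)(-0.10) − (-0.25)(0.90) = 0.2400
  C_32 = −[(0.70)(-0.10) − (-0.25)(0.00)] = 0.0700
  C_33 = (0.70)(0.90) − (-0.15)(0.00) = 0.6300
det(I−A) = Σ_j (I−A)_1j·C_1j = (0.70)(0.8500) + (-0.15)(0.0200) + (-0.25)(0.1800) = 0.5470
adj(I−A) = Cᵀ =
  [ 0.8500   0.1550   0.2400]
  [ 0.0200   0.6150   0.0700]
  [ 0.1800   0.0650   0.6300]
(I − A)⁻¹ = adj(I−A) / det(I−A) ≈
  [   1.5539     0.2834     0.4388]
  [   0.0366     1.1243     0.1280]
  [   0.3291     0.1188     1.1517]
Δx = (I − A)⁻¹ Δd with Δd having +50 in the Recycling component and 0 elsewhere.
So Δx_1 = L_11 · (+50), where L_11 = adj(I−A)_11 / det(I−A) = 0.8500 / 0.5470.
Δx_1 = 0.8500 × (+50) / 0.5470 = 42.50 / 0.5470 ≈ 77.7.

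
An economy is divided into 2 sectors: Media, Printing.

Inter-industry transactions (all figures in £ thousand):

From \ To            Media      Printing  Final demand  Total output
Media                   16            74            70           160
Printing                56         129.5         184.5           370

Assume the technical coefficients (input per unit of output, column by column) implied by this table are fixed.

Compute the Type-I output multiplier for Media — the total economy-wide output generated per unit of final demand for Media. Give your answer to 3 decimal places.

Technical coefficients a_ij = z_ij / X_j:
  a_11 = 16/160 = 0.10, a_21 = 56/160 = 0.35
  a_12 = 74/370 = 0.20, a_22 = 129.5/370 = 0.35
I − A =
  [   0.90    -0.20]
  [  -0.35     0.65]
det(I−A) = (0.90)(0.65) − (-0.20)(-0.35) = 0.5150
adj(I−A) = [[0.65, 0.20], [0.35, 0.90]]
(I − A)⁻¹ = adj(I−A) / det(I−A) ≈
  [   1.2621     0.3883]
  [   0.6796     1.7476]
The output multiplier for sector j is the column-j sum of the Leontief inverse (I − A)⁻¹ = adj(I−A) / det(I−A).
Column 1 of adj(I−A): (0.65, 0.35); det(I−A) = 0.5150.
m_1 = (0.65 + 0.35) / 0.5150 = 1.00 / 0.5150 ≈ 1.942.

m_1 = 1.942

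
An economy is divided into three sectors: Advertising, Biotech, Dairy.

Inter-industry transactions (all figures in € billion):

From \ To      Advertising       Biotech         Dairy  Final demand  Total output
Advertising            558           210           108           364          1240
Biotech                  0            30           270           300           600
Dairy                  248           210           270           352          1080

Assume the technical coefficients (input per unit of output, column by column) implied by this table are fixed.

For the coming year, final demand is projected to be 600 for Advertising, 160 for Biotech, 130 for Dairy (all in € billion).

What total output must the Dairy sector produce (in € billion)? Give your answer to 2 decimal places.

x_3 = 728.80

Technical coefficients a_ij = z_ij / X_j:
  a_11 = 558/1240 = 0.45, a_21 = 0/1240 = 0.00, a_31 = 248/1240 = 0.20
  a_12 = 210/600 = 0.35, a_22 = 30/600 = 0.05, a_32 = 210/600 = 0.35
  a_13 = 108/1080 = 0.10, a_23 = 270/1080 = 0.25, a_33 = 270/1080 = 0.25
I − A =
  [   0.55    -0.35    -0.10]
  [   0.00     0.95    -0.25]
  [  -0.20    -0.35     0.75]
Cofactors of I−A, C_ij = (−1)^(i+j)·(minor ij) (rows/columns in the sector order above):
  C_11 = (0.95)(0.75) − (-0.25)(-0.35) = 0.6250
  C_12 = −[(0.00)(0.75) − (-0.25)(-0.20)] = 0.0500
  C_13 = (0.00)(-0.35) − (0.95)(-0.20) = 0.1900
  C_21 = −[(-0.35)(0.75) − (-0.10)(-0.35)] = 0.2975
  C_22 = (0.55)(0.75) − (-0.10)(-0.20) = 0.3925
  C_23 = −[(0.55)(-0.35) − (-0.35)(-0.20)] = 0.2625
  C_31 = (-0.35)(-0.25) − (-0.10)(0.95) = 0.1825
  C_32 = −[(0.55)(-0.25) − (-0.10)(0.00)] = 0.1375
  C_33 = (0.55)(0.95) − (-0.35)(0.00) = 0.5225
det(I−A) = Σ_j (I−A)_1j·C_1j = (0.55)(0.6250) + (-0.35)(0.0500) + (-0.10)(0.1900) = 0.30725
adj(I−A) = Cᵀ =
  [ 0.6250   0.2975   0.1825]
  [ 0.0500   0.3925   0.1375]
  [ 0.1900   0.2625   0.5225]
(I − A)⁻¹ = adj(I−A) / det(I−A) ≈
  [   2.0342     0.9683     0.5940]
  [   0.1627     1.2775     0.4475]
  [   0.6184     0.8544     1.7006]
x = (I − A)⁻¹ d = adj(I−A)·d / det(I−A), with det(I−A) = 0.30725:
  x_1 = (0.6250·600 + 0.2975·160 + 0.1825·130) / 0.30725 = 446.325 / 0.30725 ≈ 1452.64
  x_2 = (0.0500·600 + 0.3925·160 + 0.1375·130) / 0.30725 = 110.675 / 0.30725 ≈ 360.21
  x_3 = (0.1900·600 + 0.2625·160 + 0.5225·130) / 0.30725 = 223.925 / 0.30725 ≈ 728.80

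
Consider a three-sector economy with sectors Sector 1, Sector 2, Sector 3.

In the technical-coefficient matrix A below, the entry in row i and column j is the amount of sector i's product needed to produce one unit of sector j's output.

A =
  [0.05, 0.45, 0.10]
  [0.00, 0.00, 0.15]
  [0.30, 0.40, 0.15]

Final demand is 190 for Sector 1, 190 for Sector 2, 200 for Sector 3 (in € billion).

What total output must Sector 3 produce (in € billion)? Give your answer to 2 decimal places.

I − A =
  [   0.95    -0.45    -0.10]
  [   0.00     1.00    -0.15]
  [  -0.30    -0.40     0.85]
Cofactors of I−A, C_ij = (−1)^(i+j)·(minor ij) (rows/columns in the sector order above):
  C_11 = (1.00)(0.85) − (-0.15)(-0.40) = 0.7900
  C_12 = −[(0.00)(0.85) − (-0.15)(-0.30)] = 0.0450
  C_13 = (0.00)(-0.40) − (1.00)(-0.30) = 0.3000
  C_21 = −[(-0.45)(0.85) − (-0.10)(-0.40)] = 0.4225
  C_22 = (0.95)(0.85) − (-0.10)(-0.30) = 0.7775
  C_23 = −[(0.95)(-0.40) − (-0.45)(-0.30)] = 0.5150
  C_31 = (-0.45)(-0.15) − (-0.10)(1.00) = 0.1675
  C_32 = −[(0.95)(-0.15) − (-0.10)(0.00)] = 0.1425
  C_33 = (0.95)(1.00) − (-0.45)(0.00) = 0.9500
det(I−A) = Σ_j (I−A)_1j·C_1j = (0.95)(0.7900) + (-0.45)(0.0450) + (-0.10)(0.3000) = 0.70025
adj(I−A) = Cᵀ =
  [ 0.7900   0.4225   0.1675]
  [ 0.0450   0.7775   0.1425]
  [ 0.3000   0.5150   0.9500]
(I − A)⁻¹ = adj(I−A) / det(I−A) ≈
  [   1.1282     0.6034     0.2392]
  [   0.0643     1.1103     0.2035]
  [   0.4284     0.7355     1.3567]
x = (I − A)⁻¹ d = adj(I−A)·d / det(I−A), with det(I−A) = 0.70025:
  x_1 = (0.7900·190 + 0.4225·190 + 0.1675·200) / 0.70025 = 263.875 / 0.70025 ≈ 376.83
  x_2 = (0.0450·190 + 0.7775·190 + 0.1425·200) / 0.70025 = 184.775 / 0.70025 ≈ 263.87
  x_3 = (0.3000·190 + 0.5150·190 + 0.9500·200) / 0.70025 = 344.85 / 0.70025 ≈ 492.47

x_3 = 492.47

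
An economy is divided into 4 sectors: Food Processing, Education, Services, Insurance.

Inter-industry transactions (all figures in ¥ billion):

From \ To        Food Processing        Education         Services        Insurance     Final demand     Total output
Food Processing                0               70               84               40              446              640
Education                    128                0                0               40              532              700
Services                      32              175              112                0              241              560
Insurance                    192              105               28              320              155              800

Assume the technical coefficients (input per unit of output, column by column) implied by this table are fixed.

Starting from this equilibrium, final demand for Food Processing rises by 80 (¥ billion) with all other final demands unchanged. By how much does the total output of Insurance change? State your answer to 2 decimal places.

Δx_I = 48.95

Technical coefficients a_ij = z_ij / X_j:
  a_FF = 0/640 = 0.00, a_EF = 128/640 = 0.20, a_SF = 32/640 = 0.05, a_IF = 192/640 = 0.30
  a_FE = 70/700 = 0.10, a_EE = 0/700 = 0.00, a_SE = 175/700 = 0.25, a_IE = 105/700 = 0.15
  a_FS = 84/560 = 0.15, a_ES = 0/560 = 0.00, a_SS = 112/560 = 0.20, a_IS = 28/560 = 0.05
  a_FI = 40/800 = 0.05, a_EI = 40/800 = 0.05, a_SI = 0/800 = 0.00, a_II = 320/800 = 0.40
I − A =
  [   1.00    -0.10    -0.15    -0.05]
  [  -0.20     1.00     0.00    -0.05]
  [  -0.05    -0.25     0.80     0.00]
  [  -0.30    -0.15    -0.05     0.60]
Compute the cofactors C_ij = (−1)^(i+j)·(3×3 minor ij) of I−A; the adjugate is their transpose:
adj(I−A) = Cᵀ =
  [ 0.473375   0.077125   0.091625   0.045875]
  [ 0.108125   0.463375   0.023250   0.047625]
  [ 0.063375   0.149625   0.562500   0.017750]
  [ 0.269000   0.166875   0.098500   0.769000]
det(I−A) = Σ_j (I−A)_1j·C_1j = (1.00)(0.473375) + (-0.10)(0.108125) + (-0.15)(0.063375) + (-0.05)(0.269000) = 0.43960625
(I − A)⁻¹ = adj(I−A) / det(I−A) ≈
  [   1.0768     0.1754     0.2084     0.1044]
  [   0.2460     1.0541     0.0529     0.1083]
  [   0.1442     0.3404     1.2796     0.0404]
  [   0.6119     0.3796     0.2241     1.7493]
Δx = (I − A)⁻¹ Δd with Δd having +80 in the Food Processing component and 0 elsewhere.
So Δx_I = L_IF · (+80), where L_IF = adj(I−A)_IF / det(I−A) = 0.269000 / 0.43960625.
Δx_I = 0.269000 × (+80) / 0.43960625 = 21.52 / 0.43960625 ≈ 48.95.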